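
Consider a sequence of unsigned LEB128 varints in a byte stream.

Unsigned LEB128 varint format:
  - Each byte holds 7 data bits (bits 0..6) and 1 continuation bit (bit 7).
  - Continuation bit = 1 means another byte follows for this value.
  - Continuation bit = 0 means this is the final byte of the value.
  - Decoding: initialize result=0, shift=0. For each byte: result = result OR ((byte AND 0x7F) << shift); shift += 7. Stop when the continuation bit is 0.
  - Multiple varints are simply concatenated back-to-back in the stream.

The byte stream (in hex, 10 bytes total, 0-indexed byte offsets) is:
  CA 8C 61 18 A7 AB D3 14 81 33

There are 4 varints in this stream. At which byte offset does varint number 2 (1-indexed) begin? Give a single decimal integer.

  byte[0]=0xCA cont=1 payload=0x4A=74: acc |= 74<<0 -> acc=74 shift=7
  byte[1]=0x8C cont=1 payload=0x0C=12: acc |= 12<<7 -> acc=1610 shift=14
  byte[2]=0x61 cont=0 payload=0x61=97: acc |= 97<<14 -> acc=1590858 shift=21 [end]
Varint 1: bytes[0:3] = CA 8C 61 -> value 1590858 (3 byte(s))
  byte[3]=0x18 cont=0 payload=0x18=24: acc |= 24<<0 -> acc=24 shift=7 [end]
Varint 2: bytes[3:4] = 18 -> value 24 (1 byte(s))
  byte[4]=0xA7 cont=1 payload=0x27=39: acc |= 39<<0 -> acc=39 shift=7
  byte[5]=0xAB cont=1 payload=0x2B=43: acc |= 43<<7 -> acc=5543 shift=14
  byte[6]=0xD3 cont=1 payload=0x53=83: acc |= 83<<14 -> acc=1365415 shift=21
  byte[7]=0x14 cont=0 payload=0x14=20: acc |= 20<<21 -> acc=43308455 shift=28 [end]
Varint 3: bytes[4:8] = A7 AB D3 14 -> value 43308455 (4 byte(s))
  byte[8]=0x81 cont=1 payload=0x01=1: acc |= 1<<0 -> acc=1 shift=7
  byte[9]=0x33 cont=0 payload=0x33=51: acc |= 51<<7 -> acc=6529 shift=14 [end]
Varint 4: bytes[8:10] = 81 33 -> value 6529 (2 byte(s))

Answer: 3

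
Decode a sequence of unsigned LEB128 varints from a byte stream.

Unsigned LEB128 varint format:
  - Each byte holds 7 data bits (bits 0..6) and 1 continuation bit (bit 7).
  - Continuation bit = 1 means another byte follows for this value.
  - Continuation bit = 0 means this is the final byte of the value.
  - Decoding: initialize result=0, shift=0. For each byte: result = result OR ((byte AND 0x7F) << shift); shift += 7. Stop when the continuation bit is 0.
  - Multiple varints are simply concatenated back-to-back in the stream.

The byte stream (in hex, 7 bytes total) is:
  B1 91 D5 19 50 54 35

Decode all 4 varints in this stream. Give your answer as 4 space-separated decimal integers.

Answer: 53823665 80 84 53

Derivation:
  byte[0]=0xB1 cont=1 payload=0x31=49: acc |= 49<<0 -> acc=49 shift=7
  byte[1]=0x91 cont=1 payload=0x11=17: acc |= 17<<7 -> acc=2225 shift=14
  byte[2]=0xD5 cont=1 payload=0x55=85: acc |= 85<<14 -> acc=1394865 shift=21
  byte[3]=0x19 cont=0 payload=0x19=25: acc |= 25<<21 -> acc=53823665 shift=28 [end]
Varint 1: bytes[0:4] = B1 91 D5 19 -> value 53823665 (4 byte(s))
  byte[4]=0x50 cont=0 payload=0x50=80: acc |= 80<<0 -> acc=80 shift=7 [end]
Varint 2: bytes[4:5] = 50 -> value 80 (1 byte(s))
  byte[5]=0x54 cont=0 payload=0x54=84: acc |= 84<<0 -> acc=84 shift=7 [end]
Varint 3: bytes[5:6] = 54 -> value 84 (1 byte(s))
  byte[6]=0x35 cont=0 payload=0x35=53: acc |= 53<<0 -> acc=53 shift=7 [end]
Varint 4: bytes[6:7] = 35 -> value 53 (1 byte(s))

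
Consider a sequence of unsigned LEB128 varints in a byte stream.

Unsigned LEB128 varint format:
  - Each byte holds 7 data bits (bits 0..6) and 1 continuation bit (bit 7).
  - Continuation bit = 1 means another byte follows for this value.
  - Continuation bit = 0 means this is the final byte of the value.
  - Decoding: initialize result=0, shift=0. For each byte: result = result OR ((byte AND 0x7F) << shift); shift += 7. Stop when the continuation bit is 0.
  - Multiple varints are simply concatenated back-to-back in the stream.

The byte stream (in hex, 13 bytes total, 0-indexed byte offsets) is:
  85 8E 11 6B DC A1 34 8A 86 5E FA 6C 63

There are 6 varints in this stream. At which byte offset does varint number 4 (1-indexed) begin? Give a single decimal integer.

  byte[0]=0x85 cont=1 payload=0x05=5: acc |= 5<<0 -> acc=5 shift=7
  byte[1]=0x8E cont=1 payload=0x0E=14: acc |= 14<<7 -> acc=1797 shift=14
  byte[2]=0x11 cont=0 payload=0x11=17: acc |= 17<<14 -> acc=280325 shift=21 [end]
Varint 1: bytes[0:3] = 85 8E 11 -> value 280325 (3 byte(s))
  byte[3]=0x6B cont=0 payload=0x6B=107: acc |= 107<<0 -> acc=107 shift=7 [end]
Varint 2: bytes[3:4] = 6B -> value 107 (1 byte(s))
  byte[4]=0xDC cont=1 payload=0x5C=92: acc |= 92<<0 -> acc=92 shift=7
  byte[5]=0xA1 cont=1 payload=0x21=33: acc |= 33<<7 -> acc=4316 shift=14
  byte[6]=0x34 cont=0 payload=0x34=52: acc |= 52<<14 -> acc=856284 shift=21 [end]
Varint 3: bytes[4:7] = DC A1 34 -> value 856284 (3 byte(s))
  byte[7]=0x8A cont=1 payload=0x0A=10: acc |= 10<<0 -> acc=10 shift=7
  byte[8]=0x86 cont=1 payload=0x06=6: acc |= 6<<7 -> acc=778 shift=14
  byte[9]=0x5E cont=0 payload=0x5E=94: acc |= 94<<14 -> acc=1540874 shift=21 [end]
Varint 4: bytes[7:10] = 8A 86 5E -> value 1540874 (3 byte(s))
  byte[10]=0xFA cont=1 payload=0x7A=122: acc |= 122<<0 -> acc=122 shift=7
  byte[11]=0x6C cont=0 payload=0x6C=108: acc |= 108<<7 -> acc=13946 shift=14 [end]
Varint 5: bytes[10:12] = FA 6C -> value 13946 (2 byte(s))
  byte[12]=0x63 cont=0 payload=0x63=99: acc |= 99<<0 -> acc=99 shift=7 [end]
Varint 6: bytes[12:13] = 63 -> value 99 (1 byte(s))

Answer: 7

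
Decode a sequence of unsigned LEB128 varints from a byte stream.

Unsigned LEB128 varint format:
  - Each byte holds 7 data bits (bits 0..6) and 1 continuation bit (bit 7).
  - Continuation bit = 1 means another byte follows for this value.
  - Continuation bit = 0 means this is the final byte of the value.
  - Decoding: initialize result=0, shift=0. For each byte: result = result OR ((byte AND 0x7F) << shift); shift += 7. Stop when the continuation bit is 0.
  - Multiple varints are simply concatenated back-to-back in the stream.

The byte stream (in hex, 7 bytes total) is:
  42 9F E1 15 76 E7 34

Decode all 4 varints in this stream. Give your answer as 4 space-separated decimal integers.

  byte[0]=0x42 cont=0 payload=0x42=66: acc |= 66<<0 -> acc=66 shift=7 [end]
Varint 1: bytes[0:1] = 42 -> value 66 (1 byte(s))
  byte[1]=0x9F cont=1 payload=0x1F=31: acc |= 31<<0 -> acc=31 shift=7
  byte[2]=0xE1 cont=1 payload=0x61=97: acc |= 97<<7 -> acc=12447 shift=14
  byte[3]=0x15 cont=0 payload=0x15=21: acc |= 21<<14 -> acc=356511 shift=21 [end]
Varint 2: bytes[1:4] = 9F E1 15 -> value 356511 (3 byte(s))
  byte[4]=0x76 cont=0 payload=0x76=118: acc |= 118<<0 -> acc=118 shift=7 [end]
Varint 3: bytes[4:5] = 76 -> value 118 (1 byte(s))
  byte[5]=0xE7 cont=1 payload=0x67=103: acc |= 103<<0 -> acc=103 shift=7
  byte[6]=0x34 cont=0 payload=0x34=52: acc |= 52<<7 -> acc=6759 shift=14 [end]
Varint 4: bytes[5:7] = E7 34 -> value 6759 (2 byte(s))

Answer: 66 356511 118 6759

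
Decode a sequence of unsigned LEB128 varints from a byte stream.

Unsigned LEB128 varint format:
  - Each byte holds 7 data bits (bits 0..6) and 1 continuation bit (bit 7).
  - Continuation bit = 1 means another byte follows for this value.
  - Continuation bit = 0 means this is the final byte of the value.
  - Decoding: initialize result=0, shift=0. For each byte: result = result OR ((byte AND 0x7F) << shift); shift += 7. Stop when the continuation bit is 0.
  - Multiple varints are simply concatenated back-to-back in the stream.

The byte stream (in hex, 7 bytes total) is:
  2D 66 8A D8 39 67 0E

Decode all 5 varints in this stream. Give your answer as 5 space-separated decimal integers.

  byte[0]=0x2D cont=0 payload=0x2D=45: acc |= 45<<0 -> acc=45 shift=7 [end]
Varint 1: bytes[0:1] = 2D -> value 45 (1 byte(s))
  byte[1]=0x66 cont=0 payload=0x66=102: acc |= 102<<0 -> acc=102 shift=7 [end]
Varint 2: bytes[1:2] = 66 -> value 102 (1 byte(s))
  byte[2]=0x8A cont=1 payload=0x0A=10: acc |= 10<<0 -> acc=10 shift=7
  byte[3]=0xD8 cont=1 payload=0x58=88: acc |= 88<<7 -> acc=11274 shift=14
  byte[4]=0x39 cont=0 payload=0x39=57: acc |= 57<<14 -> acc=945162 shift=21 [end]
Varint 3: bytes[2:5] = 8A D8 39 -> value 945162 (3 byte(s))
  byte[5]=0x67 cont=0 payload=0x67=103: acc |= 103<<0 -> acc=103 shift=7 [end]
Varint 4: bytes[5:6] = 67 -> value 103 (1 byte(s))
  byte[6]=0x0E cont=0 payload=0x0E=14: acc |= 14<<0 -> acc=14 shift=7 [end]
Varint 5: bytes[6:7] = 0E -> value 14 (1 byte(s))

Answer: 45 102 945162 103 14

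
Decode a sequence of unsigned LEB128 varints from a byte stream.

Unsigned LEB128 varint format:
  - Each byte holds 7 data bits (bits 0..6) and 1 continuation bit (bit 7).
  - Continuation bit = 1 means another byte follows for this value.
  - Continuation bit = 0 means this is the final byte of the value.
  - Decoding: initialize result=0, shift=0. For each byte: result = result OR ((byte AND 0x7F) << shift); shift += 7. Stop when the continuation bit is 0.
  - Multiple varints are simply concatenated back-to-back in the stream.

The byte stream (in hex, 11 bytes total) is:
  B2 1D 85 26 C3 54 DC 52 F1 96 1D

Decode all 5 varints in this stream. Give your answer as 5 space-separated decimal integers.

  byte[0]=0xB2 cont=1 payload=0x32=50: acc |= 50<<0 -> acc=50 shift=7
  byte[1]=0x1D cont=0 payload=0x1D=29: acc |= 29<<7 -> acc=3762 shift=14 [end]
Varint 1: bytes[0:2] = B2 1D -> value 3762 (2 byte(s))
  byte[2]=0x85 cont=1 payload=0x05=5: acc |= 5<<0 -> acc=5 shift=7
  byte[3]=0x26 cont=0 payload=0x26=38: acc |= 38<<7 -> acc=4869 shift=14 [end]
Varint 2: bytes[2:4] = 85 26 -> value 4869 (2 byte(s))
  byte[4]=0xC3 cont=1 payload=0x43=67: acc |= 67<<0 -> acc=67 shift=7
  byte[5]=0x54 cont=0 payload=0x54=84: acc |= 84<<7 -> acc=10819 shift=14 [end]
Varint 3: bytes[4:6] = C3 54 -> value 10819 (2 byte(s))
  byte[6]=0xDC cont=1 payload=0x5C=92: acc |= 92<<0 -> acc=92 shift=7
  byte[7]=0x52 cont=0 payload=0x52=82: acc |= 82<<7 -> acc=10588 shift=14 [end]
Varint 4: bytes[6:8] = DC 52 -> value 10588 (2 byte(s))
  byte[8]=0xF1 cont=1 payload=0x71=113: acc |= 113<<0 -> acc=113 shift=7
  byte[9]=0x96 cont=1 payload=0x16=22: acc |= 22<<7 -> acc=2929 shift=14
  byte[10]=0x1D cont=0 payload=0x1D=29: acc |= 29<<14 -> acc=478065 shift=21 [end]
Varint 5: bytes[8:11] = F1 96 1D -> value 478065 (3 byte(s))

Answer: 3762 4869 10819 10588 478065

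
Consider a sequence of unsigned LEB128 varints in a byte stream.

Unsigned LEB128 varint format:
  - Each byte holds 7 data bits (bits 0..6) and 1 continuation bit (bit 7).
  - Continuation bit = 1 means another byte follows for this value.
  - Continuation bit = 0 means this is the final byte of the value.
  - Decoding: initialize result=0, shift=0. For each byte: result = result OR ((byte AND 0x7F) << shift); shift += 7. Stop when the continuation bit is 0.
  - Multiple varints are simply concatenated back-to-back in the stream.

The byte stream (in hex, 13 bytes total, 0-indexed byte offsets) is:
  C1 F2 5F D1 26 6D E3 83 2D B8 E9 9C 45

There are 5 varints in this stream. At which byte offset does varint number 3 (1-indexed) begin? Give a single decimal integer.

  byte[0]=0xC1 cont=1 payload=0x41=65: acc |= 65<<0 -> acc=65 shift=7
  byte[1]=0xF2 cont=1 payload=0x72=114: acc |= 114<<7 -> acc=14657 shift=14
  byte[2]=0x5F cont=0 payload=0x5F=95: acc |= 95<<14 -> acc=1571137 shift=21 [end]
Varint 1: bytes[0:3] = C1 F2 5F -> value 1571137 (3 byte(s))
  byte[3]=0xD1 cont=1 payload=0x51=81: acc |= 81<<0 -> acc=81 shift=7
  byte[4]=0x26 cont=0 payload=0x26=38: acc |= 38<<7 -> acc=4945 shift=14 [end]
Varint 2: bytes[3:5] = D1 26 -> value 4945 (2 byte(s))
  byte[5]=0x6D cont=0 payload=0x6D=109: acc |= 109<<0 -> acc=109 shift=7 [end]
Varint 3: bytes[5:6] = 6D -> value 109 (1 byte(s))
  byte[6]=0xE3 cont=1 payload=0x63=99: acc |= 99<<0 -> acc=99 shift=7
  byte[7]=0x83 cont=1 payload=0x03=3: acc |= 3<<7 -> acc=483 shift=14
  byte[8]=0x2D cont=0 payload=0x2D=45: acc |= 45<<14 -> acc=737763 shift=21 [end]
Varint 4: bytes[6:9] = E3 83 2D -> value 737763 (3 byte(s))
  byte[9]=0xB8 cont=1 payload=0x38=56: acc |= 56<<0 -> acc=56 shift=7
  byte[10]=0xE9 cont=1 payload=0x69=105: acc |= 105<<7 -> acc=13496 shift=14
  byte[11]=0x9C cont=1 payload=0x1C=28: acc |= 28<<14 -> acc=472248 shift=21
  byte[12]=0x45 cont=0 payload=0x45=69: acc |= 69<<21 -> acc=145175736 shift=28 [end]
Varint 5: bytes[9:13] = B8 E9 9C 45 -> value 145175736 (4 byte(s))

Answer: 5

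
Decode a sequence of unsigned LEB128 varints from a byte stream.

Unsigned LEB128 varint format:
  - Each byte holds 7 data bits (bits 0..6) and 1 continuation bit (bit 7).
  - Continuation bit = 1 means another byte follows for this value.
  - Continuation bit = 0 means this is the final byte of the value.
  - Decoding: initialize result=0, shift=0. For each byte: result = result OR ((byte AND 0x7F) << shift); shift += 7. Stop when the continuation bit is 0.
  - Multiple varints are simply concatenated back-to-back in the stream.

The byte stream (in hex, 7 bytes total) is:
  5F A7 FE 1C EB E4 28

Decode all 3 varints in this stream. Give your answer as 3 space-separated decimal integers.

  byte[0]=0x5F cont=0 payload=0x5F=95: acc |= 95<<0 -> acc=95 shift=7 [end]
Varint 1: bytes[0:1] = 5F -> value 95 (1 byte(s))
  byte[1]=0xA7 cont=1 payload=0x27=39: acc |= 39<<0 -> acc=39 shift=7
  byte[2]=0xFE cont=1 payload=0x7E=126: acc |= 126<<7 -> acc=16167 shift=14
  byte[3]=0x1C cont=0 payload=0x1C=28: acc |= 28<<14 -> acc=474919 shift=21 [end]
Varint 2: bytes[1:4] = A7 FE 1C -> value 474919 (3 byte(s))
  byte[4]=0xEB cont=1 payload=0x6B=107: acc |= 107<<0 -> acc=107 shift=7
  byte[5]=0xE4 cont=1 payload=0x64=100: acc |= 100<<7 -> acc=12907 shift=14
  byte[6]=0x28 cont=0 payload=0x28=40: acc |= 40<<14 -> acc=668267 shift=21 [end]
Varint 3: bytes[4:7] = EB E4 28 -> value 668267 (3 byte(s))

Answer: 95 474919 668267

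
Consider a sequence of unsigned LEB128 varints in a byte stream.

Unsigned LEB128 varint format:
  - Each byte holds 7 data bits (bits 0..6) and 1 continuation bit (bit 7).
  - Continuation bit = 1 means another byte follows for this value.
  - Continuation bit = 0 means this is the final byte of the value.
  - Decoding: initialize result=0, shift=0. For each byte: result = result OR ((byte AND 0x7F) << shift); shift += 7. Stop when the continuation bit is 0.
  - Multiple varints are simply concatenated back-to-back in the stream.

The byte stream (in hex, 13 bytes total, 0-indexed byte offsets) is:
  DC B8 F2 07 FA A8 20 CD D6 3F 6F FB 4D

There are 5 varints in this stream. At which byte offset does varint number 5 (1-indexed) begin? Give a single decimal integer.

Answer: 11

Derivation:
  byte[0]=0xDC cont=1 payload=0x5C=92: acc |= 92<<0 -> acc=92 shift=7
  byte[1]=0xB8 cont=1 payload=0x38=56: acc |= 56<<7 -> acc=7260 shift=14
  byte[2]=0xF2 cont=1 payload=0x72=114: acc |= 114<<14 -> acc=1875036 shift=21
  byte[3]=0x07 cont=0 payload=0x07=7: acc |= 7<<21 -> acc=16555100 shift=28 [end]
Varint 1: bytes[0:4] = DC B8 F2 07 -> value 16555100 (4 byte(s))
  byte[4]=0xFA cont=1 payload=0x7A=122: acc |= 122<<0 -> acc=122 shift=7
  byte[5]=0xA8 cont=1 payload=0x28=40: acc |= 40<<7 -> acc=5242 shift=14
  byte[6]=0x20 cont=0 payload=0x20=32: acc |= 32<<14 -> acc=529530 shift=21 [end]
Varint 2: bytes[4:7] = FA A8 20 -> value 529530 (3 byte(s))
  byte[7]=0xCD cont=1 payload=0x4D=77: acc |= 77<<0 -> acc=77 shift=7
  byte[8]=0xD6 cont=1 payload=0x56=86: acc |= 86<<7 -> acc=11085 shift=14
  byte[9]=0x3F cont=0 payload=0x3F=63: acc |= 63<<14 -> acc=1043277 shift=21 [end]
Varint 3: bytes[7:10] = CD D6 3F -> value 1043277 (3 byte(s))
  byte[10]=0x6F cont=0 payload=0x6F=111: acc |= 111<<0 -> acc=111 shift=7 [end]
Varint 4: bytes[10:11] = 6F -> value 111 (1 byte(s))
  byte[11]=0xFB cont=1 payload=0x7B=123: acc |= 123<<0 -> acc=123 shift=7
  byte[12]=0x4D cont=0 payload=0x4D=77: acc |= 77<<7 -> acc=9979 shift=14 [end]
Varint 5: bytes[11:13] = FB 4D -> value 9979 (2 byte(s))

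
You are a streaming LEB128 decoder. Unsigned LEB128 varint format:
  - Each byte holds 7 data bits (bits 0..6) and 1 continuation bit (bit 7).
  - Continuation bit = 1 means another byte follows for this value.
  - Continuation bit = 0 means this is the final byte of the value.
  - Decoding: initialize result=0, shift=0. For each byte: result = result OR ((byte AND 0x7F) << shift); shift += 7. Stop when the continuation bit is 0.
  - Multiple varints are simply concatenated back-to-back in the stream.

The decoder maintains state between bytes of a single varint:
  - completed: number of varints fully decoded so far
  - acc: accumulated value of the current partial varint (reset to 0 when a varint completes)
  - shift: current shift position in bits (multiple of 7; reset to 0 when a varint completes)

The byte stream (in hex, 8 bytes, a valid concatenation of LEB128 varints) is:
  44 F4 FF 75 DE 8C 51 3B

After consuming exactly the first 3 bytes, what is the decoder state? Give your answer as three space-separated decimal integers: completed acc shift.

byte[0]=0x44 cont=0 payload=0x44: varint #1 complete (value=68); reset -> completed=1 acc=0 shift=0
byte[1]=0xF4 cont=1 payload=0x74: acc |= 116<<0 -> completed=1 acc=116 shift=7
byte[2]=0xFF cont=1 payload=0x7F: acc |= 127<<7 -> completed=1 acc=16372 shift=14

Answer: 1 16372 14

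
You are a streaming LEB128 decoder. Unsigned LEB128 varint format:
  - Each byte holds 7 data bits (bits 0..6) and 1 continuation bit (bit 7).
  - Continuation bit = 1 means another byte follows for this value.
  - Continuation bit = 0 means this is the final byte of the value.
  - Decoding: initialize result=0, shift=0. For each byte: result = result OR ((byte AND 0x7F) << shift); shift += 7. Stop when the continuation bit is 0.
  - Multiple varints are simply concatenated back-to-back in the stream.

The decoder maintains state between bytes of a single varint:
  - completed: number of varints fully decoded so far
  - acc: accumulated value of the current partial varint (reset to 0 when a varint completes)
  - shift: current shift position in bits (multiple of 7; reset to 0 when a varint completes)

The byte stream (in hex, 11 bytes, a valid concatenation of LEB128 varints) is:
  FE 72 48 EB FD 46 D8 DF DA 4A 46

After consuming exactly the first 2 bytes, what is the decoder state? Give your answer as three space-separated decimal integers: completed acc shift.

Answer: 1 0 0

Derivation:
byte[0]=0xFE cont=1 payload=0x7E: acc |= 126<<0 -> completed=0 acc=126 shift=7
byte[1]=0x72 cont=0 payload=0x72: varint #1 complete (value=14718); reset -> completed=1 acc=0 shift=0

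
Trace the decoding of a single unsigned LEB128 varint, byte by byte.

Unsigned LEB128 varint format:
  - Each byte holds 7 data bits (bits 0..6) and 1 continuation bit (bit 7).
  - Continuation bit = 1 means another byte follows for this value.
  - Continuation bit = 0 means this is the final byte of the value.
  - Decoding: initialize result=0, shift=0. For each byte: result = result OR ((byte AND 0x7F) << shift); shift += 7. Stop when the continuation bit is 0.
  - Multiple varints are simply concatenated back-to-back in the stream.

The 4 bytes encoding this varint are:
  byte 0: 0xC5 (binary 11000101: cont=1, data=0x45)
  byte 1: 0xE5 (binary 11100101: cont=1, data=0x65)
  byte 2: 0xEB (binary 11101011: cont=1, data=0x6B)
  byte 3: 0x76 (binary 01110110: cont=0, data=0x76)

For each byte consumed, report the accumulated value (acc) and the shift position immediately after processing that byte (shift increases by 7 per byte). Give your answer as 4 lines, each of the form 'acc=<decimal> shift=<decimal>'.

Answer: acc=69 shift=7
acc=12997 shift=14
acc=1766085 shift=21
acc=249230021 shift=28

Derivation:
byte 0=0xC5: payload=0x45=69, contrib = 69<<0 = 69; acc -> 69, shift -> 7
byte 1=0xE5: payload=0x65=101, contrib = 101<<7 = 12928; acc -> 12997, shift -> 14
byte 2=0xEB: payload=0x6B=107, contrib = 107<<14 = 1753088; acc -> 1766085, shift -> 21
byte 3=0x76: payload=0x76=118, contrib = 118<<21 = 247463936; acc -> 249230021, shift -> 28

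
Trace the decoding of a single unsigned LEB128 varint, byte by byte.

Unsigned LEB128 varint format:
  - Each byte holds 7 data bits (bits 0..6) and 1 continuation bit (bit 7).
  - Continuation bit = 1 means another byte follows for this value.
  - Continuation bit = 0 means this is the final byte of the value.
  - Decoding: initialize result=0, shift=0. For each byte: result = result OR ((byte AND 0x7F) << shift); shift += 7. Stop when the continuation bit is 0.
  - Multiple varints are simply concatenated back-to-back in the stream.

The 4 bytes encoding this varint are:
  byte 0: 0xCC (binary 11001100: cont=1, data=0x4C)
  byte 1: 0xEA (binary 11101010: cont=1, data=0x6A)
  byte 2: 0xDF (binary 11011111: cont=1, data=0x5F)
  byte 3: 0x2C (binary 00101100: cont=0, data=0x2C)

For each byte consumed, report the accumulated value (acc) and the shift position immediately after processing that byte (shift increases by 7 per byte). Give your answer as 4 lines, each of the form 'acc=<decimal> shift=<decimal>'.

Answer: acc=76 shift=7
acc=13644 shift=14
acc=1570124 shift=21
acc=93844812 shift=28

Derivation:
byte 0=0xCC: payload=0x4C=76, contrib = 76<<0 = 76; acc -> 76, shift -> 7
byte 1=0xEA: payload=0x6A=106, contrib = 106<<7 = 13568; acc -> 13644, shift -> 14
byte 2=0xDF: payload=0x5F=95, contrib = 95<<14 = 1556480; acc -> 1570124, shift -> 21
byte 3=0x2C: payload=0x2C=44, contrib = 44<<21 = 92274688; acc -> 93844812, shift -> 28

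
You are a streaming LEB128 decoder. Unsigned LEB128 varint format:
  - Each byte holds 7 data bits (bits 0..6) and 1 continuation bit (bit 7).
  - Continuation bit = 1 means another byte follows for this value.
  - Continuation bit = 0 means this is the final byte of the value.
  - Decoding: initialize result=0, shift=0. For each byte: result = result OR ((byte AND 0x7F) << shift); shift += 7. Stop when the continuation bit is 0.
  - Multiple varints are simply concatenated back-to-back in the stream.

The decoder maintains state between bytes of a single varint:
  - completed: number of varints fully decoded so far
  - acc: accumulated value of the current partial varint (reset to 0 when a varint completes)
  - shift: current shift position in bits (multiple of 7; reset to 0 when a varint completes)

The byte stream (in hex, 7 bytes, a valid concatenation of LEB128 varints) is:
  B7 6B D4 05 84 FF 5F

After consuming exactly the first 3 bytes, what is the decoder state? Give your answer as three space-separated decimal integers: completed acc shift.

Answer: 1 84 7

Derivation:
byte[0]=0xB7 cont=1 payload=0x37: acc |= 55<<0 -> completed=0 acc=55 shift=7
byte[1]=0x6B cont=0 payload=0x6B: varint #1 complete (value=13751); reset -> completed=1 acc=0 shift=0
byte[2]=0xD4 cont=1 payload=0x54: acc |= 84<<0 -> completed=1 acc=84 shift=7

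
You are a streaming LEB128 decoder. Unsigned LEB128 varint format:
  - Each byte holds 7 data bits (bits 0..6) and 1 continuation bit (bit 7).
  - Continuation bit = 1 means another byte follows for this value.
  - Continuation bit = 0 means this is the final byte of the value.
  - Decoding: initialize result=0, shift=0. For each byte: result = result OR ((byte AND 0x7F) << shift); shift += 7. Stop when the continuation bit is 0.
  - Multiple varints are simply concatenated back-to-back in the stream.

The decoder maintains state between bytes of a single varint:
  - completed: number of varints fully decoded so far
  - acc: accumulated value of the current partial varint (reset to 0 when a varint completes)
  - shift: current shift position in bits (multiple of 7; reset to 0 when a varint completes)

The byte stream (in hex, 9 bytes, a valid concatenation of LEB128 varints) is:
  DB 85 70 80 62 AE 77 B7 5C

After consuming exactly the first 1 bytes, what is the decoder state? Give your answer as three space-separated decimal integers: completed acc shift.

Answer: 0 91 7

Derivation:
byte[0]=0xDB cont=1 payload=0x5B: acc |= 91<<0 -> completed=0 acc=91 shift=7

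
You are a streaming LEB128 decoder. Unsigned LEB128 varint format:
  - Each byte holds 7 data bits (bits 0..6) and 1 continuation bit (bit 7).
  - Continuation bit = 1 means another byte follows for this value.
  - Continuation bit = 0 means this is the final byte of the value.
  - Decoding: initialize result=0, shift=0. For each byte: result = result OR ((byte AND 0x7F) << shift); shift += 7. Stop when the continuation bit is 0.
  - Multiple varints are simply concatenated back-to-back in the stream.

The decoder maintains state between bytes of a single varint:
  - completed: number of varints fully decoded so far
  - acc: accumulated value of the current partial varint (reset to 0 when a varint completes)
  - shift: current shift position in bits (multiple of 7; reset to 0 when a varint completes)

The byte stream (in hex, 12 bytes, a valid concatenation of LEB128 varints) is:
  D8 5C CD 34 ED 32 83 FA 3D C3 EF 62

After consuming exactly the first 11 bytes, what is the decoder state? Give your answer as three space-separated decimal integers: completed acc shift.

Answer: 4 14275 14

Derivation:
byte[0]=0xD8 cont=1 payload=0x58: acc |= 88<<0 -> completed=0 acc=88 shift=7
byte[1]=0x5C cont=0 payload=0x5C: varint #1 complete (value=11864); reset -> completed=1 acc=0 shift=0
byte[2]=0xCD cont=1 payload=0x4D: acc |= 77<<0 -> completed=1 acc=77 shift=7
byte[3]=0x34 cont=0 payload=0x34: varint #2 complete (value=6733); reset -> completed=2 acc=0 shift=0
byte[4]=0xED cont=1 payload=0x6D: acc |= 109<<0 -> completed=2 acc=109 shift=7
byte[5]=0x32 cont=0 payload=0x32: varint #3 complete (value=6509); reset -> completed=3 acc=0 shift=0
byte[6]=0x83 cont=1 payload=0x03: acc |= 3<<0 -> completed=3 acc=3 shift=7
byte[7]=0xFA cont=1 payload=0x7A: acc |= 122<<7 -> completed=3 acc=15619 shift=14
byte[8]=0x3D cont=0 payload=0x3D: varint #4 complete (value=1015043); reset -> completed=4 acc=0 shift=0
byte[9]=0xC3 cont=1 payload=0x43: acc |= 67<<0 -> completed=4 acc=67 shift=7
byte[10]=0xEF cont=1 payload=0x6F: acc |= 111<<7 -> completed=4 acc=14275 shift=14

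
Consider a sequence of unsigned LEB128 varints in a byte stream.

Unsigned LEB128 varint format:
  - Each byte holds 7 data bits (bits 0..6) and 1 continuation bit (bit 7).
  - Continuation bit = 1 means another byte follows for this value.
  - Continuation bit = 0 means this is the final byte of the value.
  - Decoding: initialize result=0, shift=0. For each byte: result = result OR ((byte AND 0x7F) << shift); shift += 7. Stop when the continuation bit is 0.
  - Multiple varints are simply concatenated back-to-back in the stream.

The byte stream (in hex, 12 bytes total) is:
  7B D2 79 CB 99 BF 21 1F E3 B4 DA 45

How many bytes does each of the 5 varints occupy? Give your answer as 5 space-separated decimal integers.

  byte[0]=0x7B cont=0 payload=0x7B=123: acc |= 123<<0 -> acc=123 shift=7 [end]
Varint 1: bytes[0:1] = 7B -> value 123 (1 byte(s))
  byte[1]=0xD2 cont=1 payload=0x52=82: acc |= 82<<0 -> acc=82 shift=7
  byte[2]=0x79 cont=0 payload=0x79=121: acc |= 121<<7 -> acc=15570 shift=14 [end]
Varint 2: bytes[1:3] = D2 79 -> value 15570 (2 byte(s))
  byte[3]=0xCB cont=1 payload=0x4B=75: acc |= 75<<0 -> acc=75 shift=7
  byte[4]=0x99 cont=1 payload=0x19=25: acc |= 25<<7 -> acc=3275 shift=14
  byte[5]=0xBF cont=1 payload=0x3F=63: acc |= 63<<14 -> acc=1035467 shift=21
  byte[6]=0x21 cont=0 payload=0x21=33: acc |= 33<<21 -> acc=70241483 shift=28 [end]
Varint 3: bytes[3:7] = CB 99 BF 21 -> value 70241483 (4 byte(s))
  byte[7]=0x1F cont=0 payload=0x1F=31: acc |= 31<<0 -> acc=31 shift=7 [end]
Varint 4: bytes[7:8] = 1F -> value 31 (1 byte(s))
  byte[8]=0xE3 cont=1 payload=0x63=99: acc |= 99<<0 -> acc=99 shift=7
  byte[9]=0xB4 cont=1 payload=0x34=52: acc |= 52<<7 -> acc=6755 shift=14
  byte[10]=0xDA cont=1 payload=0x5A=90: acc |= 90<<14 -> acc=1481315 shift=21
  byte[11]=0x45 cont=0 payload=0x45=69: acc |= 69<<21 -> acc=146184803 shift=28 [end]
Varint 5: bytes[8:12] = E3 B4 DA 45 -> value 146184803 (4 byte(s))

Answer: 1 2 4 1 4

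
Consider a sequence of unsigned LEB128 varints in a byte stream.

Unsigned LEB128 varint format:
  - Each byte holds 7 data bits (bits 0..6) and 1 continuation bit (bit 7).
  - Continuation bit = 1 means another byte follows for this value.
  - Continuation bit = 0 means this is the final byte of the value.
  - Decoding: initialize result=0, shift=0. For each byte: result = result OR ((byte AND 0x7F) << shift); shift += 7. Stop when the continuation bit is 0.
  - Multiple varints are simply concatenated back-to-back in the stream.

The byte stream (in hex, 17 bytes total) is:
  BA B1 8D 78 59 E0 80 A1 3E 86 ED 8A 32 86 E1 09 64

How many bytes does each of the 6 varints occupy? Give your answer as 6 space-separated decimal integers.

Answer: 4 1 4 4 3 1

Derivation:
  byte[0]=0xBA cont=1 payload=0x3A=58: acc |= 58<<0 -> acc=58 shift=7
  byte[1]=0xB1 cont=1 payload=0x31=49: acc |= 49<<7 -> acc=6330 shift=14
  byte[2]=0x8D cont=1 payload=0x0D=13: acc |= 13<<14 -> acc=219322 shift=21
  byte[3]=0x78 cont=0 payload=0x78=120: acc |= 120<<21 -> acc=251877562 shift=28 [end]
Varint 1: bytes[0:4] = BA B1 8D 78 -> value 251877562 (4 byte(s))
  byte[4]=0x59 cont=0 payload=0x59=89: acc |= 89<<0 -> acc=89 shift=7 [end]
Varint 2: bytes[4:5] = 59 -> value 89 (1 byte(s))
  byte[5]=0xE0 cont=1 payload=0x60=96: acc |= 96<<0 -> acc=96 shift=7
  byte[6]=0x80 cont=1 payload=0x00=0: acc |= 0<<7 -> acc=96 shift=14
  byte[7]=0xA1 cont=1 payload=0x21=33: acc |= 33<<14 -> acc=540768 shift=21
  byte[8]=0x3E cont=0 payload=0x3E=62: acc |= 62<<21 -> acc=130564192 shift=28 [end]
Varint 3: bytes[5:9] = E0 80 A1 3E -> value 130564192 (4 byte(s))
  byte[9]=0x86 cont=1 payload=0x06=6: acc |= 6<<0 -> acc=6 shift=7
  byte[10]=0xED cont=1 payload=0x6D=109: acc |= 109<<7 -> acc=13958 shift=14
  byte[11]=0x8A cont=1 payload=0x0A=10: acc |= 10<<14 -> acc=177798 shift=21
  byte[12]=0x32 cont=0 payload=0x32=50: acc |= 50<<21 -> acc=105035398 shift=28 [end]
Varint 4: bytes[9:13] = 86 ED 8A 32 -> value 105035398 (4 byte(s))
  byte[13]=0x86 cont=1 payload=0x06=6: acc |= 6<<0 -> acc=6 shift=7
  byte[14]=0xE1 cont=1 payload=0x61=97: acc |= 97<<7 -> acc=12422 shift=14
  byte[15]=0x09 cont=0 payload=0x09=9: acc |= 9<<14 -> acc=159878 shift=21 [end]
Varint 5: bytes[13:16] = 86 E1 09 -> value 159878 (3 byte(s))
  byte[16]=0x64 cont=0 payload=0x64=100: acc |= 100<<0 -> acc=100 shift=7 [end]
Varint 6: bytes[16:17] = 64 -> value 100 (1 byte(s))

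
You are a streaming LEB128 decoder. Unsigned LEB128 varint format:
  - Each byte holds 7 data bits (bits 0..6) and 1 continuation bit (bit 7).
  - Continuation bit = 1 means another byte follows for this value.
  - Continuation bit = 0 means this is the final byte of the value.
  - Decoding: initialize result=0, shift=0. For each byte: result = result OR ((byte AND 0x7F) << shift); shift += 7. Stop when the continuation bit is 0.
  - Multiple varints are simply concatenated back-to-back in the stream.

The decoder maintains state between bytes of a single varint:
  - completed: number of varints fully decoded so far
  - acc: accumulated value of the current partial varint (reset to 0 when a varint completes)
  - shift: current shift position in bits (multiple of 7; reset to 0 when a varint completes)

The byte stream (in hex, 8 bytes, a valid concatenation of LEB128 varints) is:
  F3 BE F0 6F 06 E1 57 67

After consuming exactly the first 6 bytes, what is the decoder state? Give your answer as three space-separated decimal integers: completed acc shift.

Answer: 2 97 7

Derivation:
byte[0]=0xF3 cont=1 payload=0x73: acc |= 115<<0 -> completed=0 acc=115 shift=7
byte[1]=0xBE cont=1 payload=0x3E: acc |= 62<<7 -> completed=0 acc=8051 shift=14
byte[2]=0xF0 cont=1 payload=0x70: acc |= 112<<14 -> completed=0 acc=1843059 shift=21
byte[3]=0x6F cont=0 payload=0x6F: varint #1 complete (value=234626931); reset -> completed=1 acc=0 shift=0
byte[4]=0x06 cont=0 payload=0x06: varint #2 complete (value=6); reset -> completed=2 acc=0 shift=0
byte[5]=0xE1 cont=1 payload=0x61: acc |= 97<<0 -> completed=2 acc=97 shift=7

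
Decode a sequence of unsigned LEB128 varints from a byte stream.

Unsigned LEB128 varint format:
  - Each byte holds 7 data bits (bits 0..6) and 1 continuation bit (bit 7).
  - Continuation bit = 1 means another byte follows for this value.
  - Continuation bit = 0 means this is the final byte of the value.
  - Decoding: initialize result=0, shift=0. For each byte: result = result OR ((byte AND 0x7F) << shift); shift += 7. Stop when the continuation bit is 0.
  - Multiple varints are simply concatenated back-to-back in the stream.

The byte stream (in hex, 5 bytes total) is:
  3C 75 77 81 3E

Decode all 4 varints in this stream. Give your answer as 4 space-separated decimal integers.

Answer: 60 117 119 7937

Derivation:
  byte[0]=0x3C cont=0 payload=0x3C=60: acc |= 60<<0 -> acc=60 shift=7 [end]
Varint 1: bytes[0:1] = 3C -> value 60 (1 byte(s))
  byte[1]=0x75 cont=0 payload=0x75=117: acc |= 117<<0 -> acc=117 shift=7 [end]
Varint 2: bytes[1:2] = 75 -> value 117 (1 byte(s))
  byte[2]=0x77 cont=0 payload=0x77=119: acc |= 119<<0 -> acc=119 shift=7 [end]
Varint 3: bytes[2:3] = 77 -> value 119 (1 byte(s))
  byte[3]=0x81 cont=1 payload=0x01=1: acc |= 1<<0 -> acc=1 shift=7
  byte[4]=0x3E cont=0 payload=0x3E=62: acc |= 62<<7 -> acc=7937 shift=14 [end]
Varint 4: bytes[3:5] = 81 3E -> value 7937 (2 byte(s))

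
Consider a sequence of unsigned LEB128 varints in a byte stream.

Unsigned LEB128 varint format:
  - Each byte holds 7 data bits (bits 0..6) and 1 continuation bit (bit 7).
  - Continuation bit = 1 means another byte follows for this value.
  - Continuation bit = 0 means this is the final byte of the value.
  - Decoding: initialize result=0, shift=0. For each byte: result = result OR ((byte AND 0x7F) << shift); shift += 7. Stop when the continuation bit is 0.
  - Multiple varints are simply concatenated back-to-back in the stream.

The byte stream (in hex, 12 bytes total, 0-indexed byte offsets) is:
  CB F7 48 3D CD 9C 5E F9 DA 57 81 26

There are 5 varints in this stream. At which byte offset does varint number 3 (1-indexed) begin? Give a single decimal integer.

Answer: 4

Derivation:
  byte[0]=0xCB cont=1 payload=0x4B=75: acc |= 75<<0 -> acc=75 shift=7
  byte[1]=0xF7 cont=1 payload=0x77=119: acc |= 119<<7 -> acc=15307 shift=14
  byte[2]=0x48 cont=0 payload=0x48=72: acc |= 72<<14 -> acc=1194955 shift=21 [end]
Varint 1: bytes[0:3] = CB F7 48 -> value 1194955 (3 byte(s))
  byte[3]=0x3D cont=0 payload=0x3D=61: acc |= 61<<0 -> acc=61 shift=7 [end]
Varint 2: bytes[3:4] = 3D -> value 61 (1 byte(s))
  byte[4]=0xCD cont=1 payload=0x4D=77: acc |= 77<<0 -> acc=77 shift=7
  byte[5]=0x9C cont=1 payload=0x1C=28: acc |= 28<<7 -> acc=3661 shift=14
  byte[6]=0x5E cont=0 payload=0x5E=94: acc |= 94<<14 -> acc=1543757 shift=21 [end]
Varint 3: bytes[4:7] = CD 9C 5E -> value 1543757 (3 byte(s))
  byte[7]=0xF9 cont=1 payload=0x79=121: acc |= 121<<0 -> acc=121 shift=7
  byte[8]=0xDA cont=1 payload=0x5A=90: acc |= 90<<7 -> acc=11641 shift=14
  byte[9]=0x57 cont=0 payload=0x57=87: acc |= 87<<14 -> acc=1437049 shift=21 [end]
Varint 4: bytes[7:10] = F9 DA 57 -> value 1437049 (3 byte(s))
  byte[10]=0x81 cont=1 payload=0x01=1: acc |= 1<<0 -> acc=1 shift=7
  byte[11]=0x26 cont=0 payload=0x26=38: acc |= 38<<7 -> acc=4865 shift=14 [end]
Varint 5: bytes[10:12] = 81 26 -> value 4865 (2 byte(s))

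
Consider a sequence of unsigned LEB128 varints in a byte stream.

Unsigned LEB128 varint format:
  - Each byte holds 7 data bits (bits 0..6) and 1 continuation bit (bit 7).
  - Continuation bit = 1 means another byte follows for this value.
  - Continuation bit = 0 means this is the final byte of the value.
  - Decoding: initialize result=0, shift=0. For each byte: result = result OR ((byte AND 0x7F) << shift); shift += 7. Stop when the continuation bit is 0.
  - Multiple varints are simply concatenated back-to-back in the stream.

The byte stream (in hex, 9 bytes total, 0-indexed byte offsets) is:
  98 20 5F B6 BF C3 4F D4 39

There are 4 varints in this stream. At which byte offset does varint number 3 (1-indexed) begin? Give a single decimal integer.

  byte[0]=0x98 cont=1 payload=0x18=24: acc |= 24<<0 -> acc=24 shift=7
  byte[1]=0x20 cont=0 payload=0x20=32: acc |= 32<<7 -> acc=4120 shift=14 [end]
Varint 1: bytes[0:2] = 98 20 -> value 4120 (2 byte(s))
  byte[2]=0x5F cont=0 payload=0x5F=95: acc |= 95<<0 -> acc=95 shift=7 [end]
Varint 2: bytes[2:3] = 5F -> value 95 (1 byte(s))
  byte[3]=0xB6 cont=1 payload=0x36=54: acc |= 54<<0 -> acc=54 shift=7
  byte[4]=0xBF cont=1 payload=0x3F=63: acc |= 63<<7 -> acc=8118 shift=14
  byte[5]=0xC3 cont=1 payload=0x43=67: acc |= 67<<14 -> acc=1105846 shift=21
  byte[6]=0x4F cont=0 payload=0x4F=79: acc |= 79<<21 -> acc=166780854 shift=28 [end]
Varint 3: bytes[3:7] = B6 BF C3 4F -> value 166780854 (4 byte(s))
  byte[7]=0xD4 cont=1 payload=0x54=84: acc |= 84<<0 -> acc=84 shift=7
  byte[8]=0x39 cont=0 payload=0x39=57: acc |= 57<<7 -> acc=7380 shift=14 [end]
Varint 4: bytes[7:9] = D4 39 -> value 7380 (2 byte(s))

Answer: 3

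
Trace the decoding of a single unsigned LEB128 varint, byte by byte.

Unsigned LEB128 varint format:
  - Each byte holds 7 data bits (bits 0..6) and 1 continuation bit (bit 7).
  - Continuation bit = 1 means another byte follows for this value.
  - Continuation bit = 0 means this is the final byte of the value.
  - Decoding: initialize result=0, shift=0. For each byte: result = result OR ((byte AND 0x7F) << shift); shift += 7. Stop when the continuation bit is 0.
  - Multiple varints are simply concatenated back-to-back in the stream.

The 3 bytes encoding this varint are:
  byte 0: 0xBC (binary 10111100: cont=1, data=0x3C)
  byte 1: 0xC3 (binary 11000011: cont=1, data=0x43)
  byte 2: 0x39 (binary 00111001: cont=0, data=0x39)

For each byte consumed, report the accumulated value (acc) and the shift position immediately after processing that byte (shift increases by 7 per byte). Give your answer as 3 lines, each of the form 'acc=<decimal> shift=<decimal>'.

byte 0=0xBC: payload=0x3C=60, contrib = 60<<0 = 60; acc -> 60, shift -> 7
byte 1=0xC3: payload=0x43=67, contrib = 67<<7 = 8576; acc -> 8636, shift -> 14
byte 2=0x39: payload=0x39=57, contrib = 57<<14 = 933888; acc -> 942524, shift -> 21

Answer: acc=60 shift=7
acc=8636 shift=14
acc=942524 shift=21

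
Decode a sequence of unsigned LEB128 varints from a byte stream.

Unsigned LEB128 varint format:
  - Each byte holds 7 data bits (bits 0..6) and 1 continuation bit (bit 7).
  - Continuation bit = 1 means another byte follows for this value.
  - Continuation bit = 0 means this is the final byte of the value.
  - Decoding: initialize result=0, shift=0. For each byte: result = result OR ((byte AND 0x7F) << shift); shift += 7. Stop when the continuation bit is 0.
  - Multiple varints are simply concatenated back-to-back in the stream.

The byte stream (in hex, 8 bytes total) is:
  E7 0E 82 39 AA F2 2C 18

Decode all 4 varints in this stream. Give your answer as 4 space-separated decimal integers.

  byte[0]=0xE7 cont=1 payload=0x67=103: acc |= 103<<0 -> acc=103 shift=7
  byte[1]=0x0E cont=0 payload=0x0E=14: acc |= 14<<7 -> acc=1895 shift=14 [end]
Varint 1: bytes[0:2] = E7 0E -> value 1895 (2 byte(s))
  byte[2]=0x82 cont=1 payload=0x02=2: acc |= 2<<0 -> acc=2 shift=7
  byte[3]=0x39 cont=0 payload=0x39=57: acc |= 57<<7 -> acc=7298 shift=14 [end]
Varint 2: bytes[2:4] = 82 39 -> value 7298 (2 byte(s))
  byte[4]=0xAA cont=1 payload=0x2A=42: acc |= 42<<0 -> acc=42 shift=7
  byte[5]=0xF2 cont=1 payload=0x72=114: acc |= 114<<7 -> acc=14634 shift=14
  byte[6]=0x2C cont=0 payload=0x2C=44: acc |= 44<<14 -> acc=735530 shift=21 [end]
Varint 3: bytes[4:7] = AA F2 2C -> value 735530 (3 byte(s))
  byte[7]=0x18 cont=0 payload=0x18=24: acc |= 24<<0 -> acc=24 shift=7 [end]
Varint 4: bytes[7:8] = 18 -> value 24 (1 byte(s))

Answer: 1895 7298 735530 24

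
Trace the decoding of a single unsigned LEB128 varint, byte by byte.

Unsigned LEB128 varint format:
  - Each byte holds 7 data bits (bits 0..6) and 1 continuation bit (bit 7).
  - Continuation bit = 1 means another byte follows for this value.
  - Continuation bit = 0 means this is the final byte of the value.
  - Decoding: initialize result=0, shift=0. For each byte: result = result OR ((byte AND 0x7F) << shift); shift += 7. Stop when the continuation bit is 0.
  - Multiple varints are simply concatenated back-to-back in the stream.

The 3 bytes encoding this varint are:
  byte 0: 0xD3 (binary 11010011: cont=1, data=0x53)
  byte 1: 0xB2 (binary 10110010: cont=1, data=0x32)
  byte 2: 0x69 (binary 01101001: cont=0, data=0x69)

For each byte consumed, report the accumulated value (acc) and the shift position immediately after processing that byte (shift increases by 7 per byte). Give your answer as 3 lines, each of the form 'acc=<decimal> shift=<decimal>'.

byte 0=0xD3: payload=0x53=83, contrib = 83<<0 = 83; acc -> 83, shift -> 7
byte 1=0xB2: payload=0x32=50, contrib = 50<<7 = 6400; acc -> 6483, shift -> 14
byte 2=0x69: payload=0x69=105, contrib = 105<<14 = 1720320; acc -> 1726803, shift -> 21

Answer: acc=83 shift=7
acc=6483 shift=14
acc=1726803 shift=21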